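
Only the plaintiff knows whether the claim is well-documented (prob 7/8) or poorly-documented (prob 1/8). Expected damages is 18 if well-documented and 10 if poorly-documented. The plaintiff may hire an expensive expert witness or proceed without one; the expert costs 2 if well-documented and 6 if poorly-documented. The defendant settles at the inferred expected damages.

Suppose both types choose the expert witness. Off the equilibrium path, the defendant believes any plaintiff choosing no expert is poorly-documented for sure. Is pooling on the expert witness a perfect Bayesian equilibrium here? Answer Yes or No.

Yes

On path, the defendant holds the prior and pays 7/8·18 + 1/8·10 = 17. Off path (no expert), believing poorly-documented, it pays 10.
well-documented: the expert witness nets 17 − 2 = 15; no expert nets 10. well-documented stays.
poorly-documented: the expert witness nets 17 − 6 = 11; no expert nets 10. poorly-documented stays.
No type deviates, so pooling is sustained.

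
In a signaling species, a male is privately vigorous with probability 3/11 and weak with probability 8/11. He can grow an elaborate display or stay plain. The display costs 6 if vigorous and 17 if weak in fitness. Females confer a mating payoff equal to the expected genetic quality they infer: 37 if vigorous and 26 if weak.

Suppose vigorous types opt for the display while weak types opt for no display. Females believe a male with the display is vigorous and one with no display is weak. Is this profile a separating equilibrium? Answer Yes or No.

Under these beliefs, the display earns mating payoff 37 and no display earns mating payoff 26.
vigorous: the display nets 37 − 6 = 31; no display nets 26. vigorous prefers the display.
weak: the display nets 37 − 17 = 20; no display nets 26. weak prefers no display.
Neither type deviates, so the separating profile is an equilibrium.

Yes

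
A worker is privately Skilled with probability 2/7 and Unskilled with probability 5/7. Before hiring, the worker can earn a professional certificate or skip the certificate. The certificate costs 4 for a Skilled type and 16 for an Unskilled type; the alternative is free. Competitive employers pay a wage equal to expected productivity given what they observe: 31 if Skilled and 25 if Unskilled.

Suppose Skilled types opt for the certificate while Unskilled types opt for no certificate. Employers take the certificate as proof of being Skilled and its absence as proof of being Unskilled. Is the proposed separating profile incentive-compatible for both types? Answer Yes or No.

Under these beliefs, the certificate earns wage 31 and no certificate earns wage 25.
Skilled: the certificate nets 31 − 4 = 27; no certificate nets 25. Skilled prefers the certificate.
Unskilled: the certificate nets 31 − 16 = 15; no certificate nets 25. Unskilled prefers no certificate.
Neither type deviates, so the separating profile is an equilibrium.

Yes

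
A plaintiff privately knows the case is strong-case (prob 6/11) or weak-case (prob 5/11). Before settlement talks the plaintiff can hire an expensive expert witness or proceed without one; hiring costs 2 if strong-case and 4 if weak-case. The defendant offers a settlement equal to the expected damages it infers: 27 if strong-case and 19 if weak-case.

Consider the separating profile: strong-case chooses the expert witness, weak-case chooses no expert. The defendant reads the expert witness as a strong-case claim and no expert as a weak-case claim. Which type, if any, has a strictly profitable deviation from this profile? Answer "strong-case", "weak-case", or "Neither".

The expert witness pays 27; no expert pays 19.
strong-case: assigned the expert witness, nets 27 − 2 = 25; deviating to no expert nets 19.
weak-case: assigned no expert, nets 19; deviating to the expert witness nets 27 − 4 = 23.
The weak-case type gains 4 by deviating.

weak-case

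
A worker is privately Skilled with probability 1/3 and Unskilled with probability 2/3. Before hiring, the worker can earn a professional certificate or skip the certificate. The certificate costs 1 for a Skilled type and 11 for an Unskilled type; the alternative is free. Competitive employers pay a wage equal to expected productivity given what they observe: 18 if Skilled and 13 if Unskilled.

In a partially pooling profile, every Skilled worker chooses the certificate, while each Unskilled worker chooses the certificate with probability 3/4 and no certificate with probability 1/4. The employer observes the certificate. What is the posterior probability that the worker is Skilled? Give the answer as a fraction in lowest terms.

P(the certificate) = (1/3)·1 + (2/3)·(3/4) = 5/6.
By Bayes' rule, P(Skilled | the certificate) = (1/3) / (5/6) = 2/5.

2/5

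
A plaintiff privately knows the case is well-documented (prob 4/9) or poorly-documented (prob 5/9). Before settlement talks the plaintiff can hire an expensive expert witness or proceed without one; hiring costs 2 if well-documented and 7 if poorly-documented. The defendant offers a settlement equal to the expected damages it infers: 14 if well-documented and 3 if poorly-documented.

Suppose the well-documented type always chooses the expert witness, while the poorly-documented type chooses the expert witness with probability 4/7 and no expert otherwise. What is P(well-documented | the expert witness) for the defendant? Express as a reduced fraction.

7/12

P(the expert witness) = (4/9)·1 + (5/9)·(4/7) = 16/21.
By Bayes' rule, P(well-documented | the expert witness) = (4/9) / (16/21) = 7/12.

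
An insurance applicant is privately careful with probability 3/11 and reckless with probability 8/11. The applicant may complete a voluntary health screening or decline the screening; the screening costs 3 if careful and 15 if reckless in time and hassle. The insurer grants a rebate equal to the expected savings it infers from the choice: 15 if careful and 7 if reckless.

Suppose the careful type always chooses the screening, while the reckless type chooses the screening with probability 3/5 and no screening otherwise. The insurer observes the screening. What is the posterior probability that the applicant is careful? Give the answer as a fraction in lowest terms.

5/13

P(the screening) = (3/11)·1 + (8/11)·(3/5) = 39/55.
By Bayes' rule, P(careful | the screening) = (3/11) / (39/55) = 5/13.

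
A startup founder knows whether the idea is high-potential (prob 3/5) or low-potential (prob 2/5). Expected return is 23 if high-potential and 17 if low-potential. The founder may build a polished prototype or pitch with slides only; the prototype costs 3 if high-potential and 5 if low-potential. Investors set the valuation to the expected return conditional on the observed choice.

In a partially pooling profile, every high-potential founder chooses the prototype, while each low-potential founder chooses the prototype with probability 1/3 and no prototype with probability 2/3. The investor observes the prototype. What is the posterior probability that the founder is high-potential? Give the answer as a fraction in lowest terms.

9/11

P(the prototype) = (3/5)·1 + (2/5)·(1/3) = 11/15.
By Bayes' rule, P(high-potential | the prototype) = (3/5) / (11/15) = 9/11.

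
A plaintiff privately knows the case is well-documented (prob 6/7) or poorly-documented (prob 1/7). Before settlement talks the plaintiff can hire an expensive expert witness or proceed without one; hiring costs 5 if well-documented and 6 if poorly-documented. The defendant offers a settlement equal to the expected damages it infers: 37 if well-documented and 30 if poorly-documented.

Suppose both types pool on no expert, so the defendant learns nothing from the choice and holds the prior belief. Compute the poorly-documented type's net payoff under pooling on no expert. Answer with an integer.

36

Pooled settlement = 6/7·37 + 1/7·30 = 36.
poorly-documented pays no cost for no expert, so net payoff = 36.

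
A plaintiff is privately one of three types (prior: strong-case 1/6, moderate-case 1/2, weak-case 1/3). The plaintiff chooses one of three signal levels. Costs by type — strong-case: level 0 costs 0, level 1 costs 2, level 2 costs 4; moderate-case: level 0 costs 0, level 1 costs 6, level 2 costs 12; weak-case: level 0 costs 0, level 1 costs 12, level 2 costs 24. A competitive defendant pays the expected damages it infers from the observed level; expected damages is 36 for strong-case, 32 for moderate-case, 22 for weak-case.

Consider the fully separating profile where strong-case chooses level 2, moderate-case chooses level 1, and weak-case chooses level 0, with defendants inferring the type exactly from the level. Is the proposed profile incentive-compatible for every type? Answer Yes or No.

Separating settlements: level 2 → 36, level 1 → 32, level 0 → 22.
strong-case (assigned level 2): level 0: 22 − 0 = 22; level 1: 32 − 2 = 30; level 2: 36 − 4 = 32. strong-case stays.
moderate-case (assigned level 1): level 0: 22 − 0 = 22; level 1: 32 − 6 = 26; level 2: 36 − 12 = 24. moderate-case stays.
weak-case (assigned level 0): level 0: 22 − 0 = 22; level 1: 32 − 12 = 20; level 2: 36 − 24 = 12. weak-case stays.
Every type prefers its assigned level; separation holds.

Yes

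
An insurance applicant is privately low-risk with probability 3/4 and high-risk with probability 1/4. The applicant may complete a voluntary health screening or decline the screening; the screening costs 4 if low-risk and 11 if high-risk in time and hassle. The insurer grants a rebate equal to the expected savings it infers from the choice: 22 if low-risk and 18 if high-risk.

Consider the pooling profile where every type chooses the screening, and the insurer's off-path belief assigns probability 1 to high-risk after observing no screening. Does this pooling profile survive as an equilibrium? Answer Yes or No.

No

On path, the insurer holds the prior and pays 3/4·22 + 1/4·18 = 21. Off path (no screening), believing high-risk, it pays 18.
low-risk: the screening nets 21 − 4 = 17; no screening nets 18. low-risk would deviate.
high-risk: the screening nets 21 − 11 = 10; no screening nets 18. high-risk would deviate.
A type deviates, so pooling fails.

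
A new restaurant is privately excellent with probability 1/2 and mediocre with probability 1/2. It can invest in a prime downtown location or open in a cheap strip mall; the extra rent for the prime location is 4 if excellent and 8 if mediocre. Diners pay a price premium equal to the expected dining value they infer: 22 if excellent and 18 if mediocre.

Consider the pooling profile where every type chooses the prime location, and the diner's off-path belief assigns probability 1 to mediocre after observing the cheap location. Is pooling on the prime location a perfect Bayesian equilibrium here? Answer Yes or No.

On path, the diner holds the prior and pays 1/2·22 + 1/2·18 = 20. Off path (the cheap location), believing mediocre, it pays 18.
excellent: the prime location nets 20 − 4 = 16; the cheap location nets 18. excellent would deviate.
mediocre: the prime location nets 20 − 8 = 12; the cheap location nets 18. mediocre would deviate.
A type deviates, so pooling fails.

No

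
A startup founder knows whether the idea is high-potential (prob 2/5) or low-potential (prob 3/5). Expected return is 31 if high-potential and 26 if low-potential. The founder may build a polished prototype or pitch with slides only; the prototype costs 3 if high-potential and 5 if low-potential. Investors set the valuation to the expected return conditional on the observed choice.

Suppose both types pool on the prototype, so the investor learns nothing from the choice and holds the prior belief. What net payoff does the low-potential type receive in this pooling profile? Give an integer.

23

Pooled valuation = 2/5·31 + 3/5·26 = 28.
low-potential pays cost 5 for the prototype, so net payoff = 28 − 5 = 23.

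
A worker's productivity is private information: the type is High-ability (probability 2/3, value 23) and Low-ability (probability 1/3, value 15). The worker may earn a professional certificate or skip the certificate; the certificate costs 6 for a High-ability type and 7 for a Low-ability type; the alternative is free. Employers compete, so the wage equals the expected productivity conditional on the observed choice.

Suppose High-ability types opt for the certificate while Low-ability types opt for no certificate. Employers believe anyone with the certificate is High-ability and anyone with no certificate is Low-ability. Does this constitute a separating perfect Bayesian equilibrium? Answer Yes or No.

Under these beliefs, the certificate earns wage 23 and no certificate earns wage 15.
High-ability: the certificate nets 23 − 6 = 17; no certificate nets 15. High-ability prefers the certificate.
Low-ability: the certificate nets 23 − 7 = 16; no certificate nets 15. Low-ability would deviate to the certificate.
Low-ability has a profitable deviation, so the profile is not an equilibrium.

No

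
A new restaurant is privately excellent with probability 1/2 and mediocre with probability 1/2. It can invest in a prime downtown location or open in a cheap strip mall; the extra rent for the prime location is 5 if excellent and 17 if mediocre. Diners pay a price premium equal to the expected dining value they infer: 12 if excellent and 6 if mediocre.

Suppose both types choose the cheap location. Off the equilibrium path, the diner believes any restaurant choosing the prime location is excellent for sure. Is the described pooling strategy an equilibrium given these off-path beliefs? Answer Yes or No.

On path, the diner holds the prior and pays 1/2·12 + 1/2·6 = 9. Off path (the prime location), believing excellent, it pays 12.
excellent: the cheap location nets 9; the prime location nets 12 − 5 = 7. excellent stays.
mediocre: the cheap location nets 9; the prime location nets 12 − 17 = -5. mediocre stays.
No type deviates, so pooling is sustained.

Yes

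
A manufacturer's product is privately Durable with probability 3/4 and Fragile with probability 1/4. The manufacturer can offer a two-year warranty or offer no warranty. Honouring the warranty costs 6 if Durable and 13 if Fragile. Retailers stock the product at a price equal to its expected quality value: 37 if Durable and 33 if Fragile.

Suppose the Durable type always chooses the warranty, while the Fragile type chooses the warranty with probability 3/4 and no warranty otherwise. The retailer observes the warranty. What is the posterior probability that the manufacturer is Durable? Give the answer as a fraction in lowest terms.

P(the warranty) = (3/4)·1 + (1/4)·(3/4) = 15/16.
By Bayes' rule, P(Durable | the warranty) = (3/4) / (15/16) = 4/5.

4/5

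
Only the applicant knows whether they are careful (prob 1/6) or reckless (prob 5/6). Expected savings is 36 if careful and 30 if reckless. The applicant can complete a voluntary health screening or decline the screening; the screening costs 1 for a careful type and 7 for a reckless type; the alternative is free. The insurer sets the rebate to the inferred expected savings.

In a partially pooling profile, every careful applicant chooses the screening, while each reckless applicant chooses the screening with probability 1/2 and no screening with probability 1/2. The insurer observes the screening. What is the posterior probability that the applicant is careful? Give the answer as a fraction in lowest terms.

2/7

P(the screening) = (1/6)·1 + (5/6)·(1/2) = 7/12.
By Bayes' rule, P(careful | the screening) = (1/6) / (7/12) = 2/7.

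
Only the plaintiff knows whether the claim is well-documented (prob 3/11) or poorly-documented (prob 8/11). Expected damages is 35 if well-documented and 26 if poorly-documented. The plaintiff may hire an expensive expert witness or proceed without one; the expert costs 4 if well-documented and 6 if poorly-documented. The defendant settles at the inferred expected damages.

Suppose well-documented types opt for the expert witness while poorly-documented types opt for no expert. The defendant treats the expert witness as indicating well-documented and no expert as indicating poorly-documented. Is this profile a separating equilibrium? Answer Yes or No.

No

Under these beliefs, the expert witness earns settlement 35 and no expert earns settlement 26.
well-documented: the expert witness nets 35 − 4 = 31; no expert nets 26. well-documented prefers the expert witness.
poorly-documented: the expert witness nets 35 − 6 = 29; no expert nets 26. poorly-documented would deviate to the expert witness.
poorly-documented has a profitable deviation, so the profile is not an equilibrium.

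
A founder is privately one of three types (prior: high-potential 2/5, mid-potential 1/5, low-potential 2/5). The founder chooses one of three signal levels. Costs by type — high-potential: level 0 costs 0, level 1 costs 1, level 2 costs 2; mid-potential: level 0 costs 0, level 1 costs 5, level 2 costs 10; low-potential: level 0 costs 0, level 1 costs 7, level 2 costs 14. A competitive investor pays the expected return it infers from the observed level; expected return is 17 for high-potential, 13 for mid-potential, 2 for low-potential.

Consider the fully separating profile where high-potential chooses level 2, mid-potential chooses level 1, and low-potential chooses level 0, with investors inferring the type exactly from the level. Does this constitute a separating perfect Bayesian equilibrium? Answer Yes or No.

No

Separating valuations: level 2 → 17, level 1 → 13, level 0 → 2.
high-potential (assigned level 2): level 0: 2 − 0 = 2; level 1: 13 − 1 = 12; level 2: 17 − 2 = 15. high-potential stays.
mid-potential (assigned level 1): level 0: 2 − 0 = 2; level 1: 13 − 5 = 8; level 2: 17 − 10 = 7. mid-potential stays.
low-potential (assigned level 0): level 0: 2 − 0 = 2; level 1: 13 − 7 = 6; level 2: 17 − 14 = 3. low-potential prefers level 1.
At least one type deviates; the separating profile fails.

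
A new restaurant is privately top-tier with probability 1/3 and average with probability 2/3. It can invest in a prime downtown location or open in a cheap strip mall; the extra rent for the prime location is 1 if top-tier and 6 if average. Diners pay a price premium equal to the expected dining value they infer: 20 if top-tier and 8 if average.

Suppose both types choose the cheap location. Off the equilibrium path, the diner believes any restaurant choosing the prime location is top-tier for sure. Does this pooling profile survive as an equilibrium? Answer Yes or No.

No

On path, the diner holds the prior and pays 1/3·20 + 2/3·8 = 12. Off path (the prime location), believing top-tier, it pays 20.
top-tier: the cheap location nets 12; the prime location nets 20 − 1 = 19. top-tier would deviate.
average: the cheap location nets 12; the prime location nets 20 − 6 = 14. average would deviate.
A type deviates, so pooling fails.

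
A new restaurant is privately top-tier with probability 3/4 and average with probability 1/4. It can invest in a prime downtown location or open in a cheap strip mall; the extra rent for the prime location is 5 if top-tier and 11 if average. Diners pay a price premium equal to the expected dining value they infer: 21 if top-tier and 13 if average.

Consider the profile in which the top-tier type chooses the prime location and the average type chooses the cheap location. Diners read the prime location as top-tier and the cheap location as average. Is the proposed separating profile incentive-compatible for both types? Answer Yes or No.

Yes

Under these beliefs, the prime location earns price premium 21 and the cheap location earns price premium 13.
top-tier: the prime location nets 21 − 5 = 16; the cheap location nets 13. top-tier prefers the prime location.
average: the prime location nets 21 − 11 = 10; the cheap location nets 13. average prefers the cheap location.
Neither type deviates, so the separating profile is an equilibrium.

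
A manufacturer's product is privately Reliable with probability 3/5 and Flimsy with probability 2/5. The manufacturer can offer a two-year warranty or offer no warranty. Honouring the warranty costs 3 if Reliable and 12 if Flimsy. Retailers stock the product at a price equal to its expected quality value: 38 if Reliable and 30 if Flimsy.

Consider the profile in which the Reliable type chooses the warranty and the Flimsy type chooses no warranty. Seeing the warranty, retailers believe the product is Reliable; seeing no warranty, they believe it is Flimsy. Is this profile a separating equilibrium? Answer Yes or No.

Yes

Under these beliefs, the warranty earns price 38 and no warranty earns price 30.
Reliable: the warranty nets 38 − 3 = 35; no warranty nets 30. Reliable prefers the warranty.
Flimsy: the warranty nets 38 − 12 = 26; no warranty nets 30. Flimsy prefers no warranty.
Neither type deviates, so the separating profile is an equilibrium.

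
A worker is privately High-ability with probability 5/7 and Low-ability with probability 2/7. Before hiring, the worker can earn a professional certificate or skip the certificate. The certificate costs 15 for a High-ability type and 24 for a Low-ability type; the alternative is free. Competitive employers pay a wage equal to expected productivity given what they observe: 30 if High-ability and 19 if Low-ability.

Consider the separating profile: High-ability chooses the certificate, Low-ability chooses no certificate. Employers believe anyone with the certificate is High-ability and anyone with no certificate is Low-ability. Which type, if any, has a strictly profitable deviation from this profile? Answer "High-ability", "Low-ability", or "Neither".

The certificate pays 30; no certificate pays 19.
High-ability: assigned the certificate, nets 30 − 15 = 15; deviating to no certificate nets 19.
Low-ability: assigned no certificate, nets 19; deviating to the certificate nets 30 − 24 = 6.
The High-ability type gains 4 by deviating.

High-ability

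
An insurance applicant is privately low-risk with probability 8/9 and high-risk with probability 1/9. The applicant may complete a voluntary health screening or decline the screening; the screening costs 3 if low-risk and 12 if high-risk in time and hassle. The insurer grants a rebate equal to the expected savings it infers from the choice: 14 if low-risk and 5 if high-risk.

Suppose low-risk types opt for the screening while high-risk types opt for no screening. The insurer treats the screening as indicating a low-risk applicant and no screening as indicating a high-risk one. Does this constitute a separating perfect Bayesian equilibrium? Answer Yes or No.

Under these beliefs, the screening earns rebate 14 and no screening earns rebate 5.
low-risk: the screening nets 14 − 3 = 11; no screening nets 5. low-risk prefers the screening.
high-risk: the screening nets 14 − 12 = 2; no screening nets 5. high-risk prefers no screening.
Neither type deviates, so the separating profile is an equilibrium.

Yes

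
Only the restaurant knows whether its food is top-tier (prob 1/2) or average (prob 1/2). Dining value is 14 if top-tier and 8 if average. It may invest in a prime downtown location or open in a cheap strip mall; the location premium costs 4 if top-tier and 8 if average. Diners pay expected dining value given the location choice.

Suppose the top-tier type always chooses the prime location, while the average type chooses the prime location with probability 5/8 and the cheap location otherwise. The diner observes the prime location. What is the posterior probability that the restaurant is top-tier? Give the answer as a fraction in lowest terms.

P(the prime location) = (1/2)·1 + (1/2)·(5/8) = 13/16.
By Bayes' rule, P(top-tier | the prime location) = (1/2) / (13/16) = 8/13.

8/13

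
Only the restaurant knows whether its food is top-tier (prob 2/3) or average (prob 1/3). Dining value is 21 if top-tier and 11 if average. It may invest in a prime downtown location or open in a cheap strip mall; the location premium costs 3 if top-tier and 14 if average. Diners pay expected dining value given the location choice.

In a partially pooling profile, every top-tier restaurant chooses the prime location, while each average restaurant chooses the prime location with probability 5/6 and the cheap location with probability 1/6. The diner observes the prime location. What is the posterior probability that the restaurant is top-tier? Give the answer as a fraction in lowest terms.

P(the prime location) = (2/3)·1 + (1/3)·(5/6) = 17/18.
By Bayes' rule, P(top-tier | the prime location) = (2/3) / (17/18) = 12/17.

12/17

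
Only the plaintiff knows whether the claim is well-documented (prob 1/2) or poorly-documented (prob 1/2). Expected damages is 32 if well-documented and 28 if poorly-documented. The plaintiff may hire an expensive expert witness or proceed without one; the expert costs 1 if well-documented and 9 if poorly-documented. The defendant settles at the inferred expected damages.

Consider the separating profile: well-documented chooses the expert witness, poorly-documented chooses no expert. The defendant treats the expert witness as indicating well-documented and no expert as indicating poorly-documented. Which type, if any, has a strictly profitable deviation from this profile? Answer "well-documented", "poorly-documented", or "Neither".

The expert witness pays 32; no expert pays 28.
well-documented: assigned the expert witness, nets 32 − 1 = 31; deviating to no expert nets 28.
poorly-documented: assigned no expert, nets 28; deviating to the expert witness nets 32 − 9 = 23.
Both types strictly prefer their assigned action; no profitable deviation.

Neither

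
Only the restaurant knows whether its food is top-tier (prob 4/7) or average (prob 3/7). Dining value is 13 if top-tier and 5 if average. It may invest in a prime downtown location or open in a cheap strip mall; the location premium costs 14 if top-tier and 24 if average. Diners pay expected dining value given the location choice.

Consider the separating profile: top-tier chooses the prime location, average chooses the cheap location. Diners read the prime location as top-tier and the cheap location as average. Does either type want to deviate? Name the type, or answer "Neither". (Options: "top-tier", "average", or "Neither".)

top-tier

The prime location pays 13; the cheap location pays 5.
top-tier: assigned the prime location, nets 13 − 14 = -1; deviating to the cheap location nets 5.
average: assigned the cheap location, nets 5; deviating to the prime location nets 13 − 24 = -11.
The top-tier type gains 6 by deviating.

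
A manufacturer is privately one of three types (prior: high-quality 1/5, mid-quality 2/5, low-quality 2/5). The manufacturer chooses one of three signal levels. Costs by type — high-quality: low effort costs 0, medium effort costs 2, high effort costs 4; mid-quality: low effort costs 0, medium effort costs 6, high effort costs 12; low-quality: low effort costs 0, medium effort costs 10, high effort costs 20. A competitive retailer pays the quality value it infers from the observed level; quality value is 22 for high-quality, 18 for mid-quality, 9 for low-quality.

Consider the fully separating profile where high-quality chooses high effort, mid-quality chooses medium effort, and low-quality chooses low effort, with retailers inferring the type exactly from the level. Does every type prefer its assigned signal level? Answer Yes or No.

Yes

Separating prices: high effort → 22, medium effort → 18, low effort → 9.
high-quality (assigned high effort): low effort: 9 − 0 = 9; medium effort: 18 − 2 = 16; high effort: 22 − 4 = 18. high-quality stays.
mid-quality (assigned medium effort): low effort: 9 − 0 = 9; medium effort: 18 − 6 = 12; high effort: 22 − 12 = 10. mid-quality stays.
low-quality (assigned low effort): low effort: 9 − 0 = 9; medium effort: 18 − 10 = 8; high effort: 22 − 20 = 2. low-quality stays.
Every type prefers its assigned level; separation holds.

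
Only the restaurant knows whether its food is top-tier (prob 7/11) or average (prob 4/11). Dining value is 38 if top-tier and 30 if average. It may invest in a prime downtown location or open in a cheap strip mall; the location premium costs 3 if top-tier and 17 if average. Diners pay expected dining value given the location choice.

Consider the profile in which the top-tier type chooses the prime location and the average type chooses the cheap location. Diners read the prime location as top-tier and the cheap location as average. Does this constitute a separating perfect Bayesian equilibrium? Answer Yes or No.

Under these beliefs, the prime location earns price premium 38 and the cheap location earns price premium 30.
top-tier: the prime location nets 38 − 3 = 35; the cheap location nets 30. top-tier prefers the prime location.
average: the prime location nets 38 − 17 = 21; the cheap location nets 30. average prefers the cheap location.
Neither type deviates, so the separating profile is an equilibrium.

Yes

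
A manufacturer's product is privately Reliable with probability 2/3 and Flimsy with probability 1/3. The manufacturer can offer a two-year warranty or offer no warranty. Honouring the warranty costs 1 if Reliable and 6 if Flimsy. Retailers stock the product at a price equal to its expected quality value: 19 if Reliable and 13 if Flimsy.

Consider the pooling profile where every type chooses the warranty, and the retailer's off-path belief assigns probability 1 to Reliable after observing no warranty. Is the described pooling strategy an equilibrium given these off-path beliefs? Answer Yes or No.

No

On path, the retailer holds the prior and pays 2/3·19 + 1/3·13 = 17. Off path (no warranty), believing Reliable, it pays 19.
Reliable: the warranty nets 17 − 1 = 16; no warranty nets 19. Reliable would deviate.
Flimsy: the warranty nets 17 − 6 = 11; no warranty nets 19. Flimsy would deviate.
A type deviates, so pooling fails.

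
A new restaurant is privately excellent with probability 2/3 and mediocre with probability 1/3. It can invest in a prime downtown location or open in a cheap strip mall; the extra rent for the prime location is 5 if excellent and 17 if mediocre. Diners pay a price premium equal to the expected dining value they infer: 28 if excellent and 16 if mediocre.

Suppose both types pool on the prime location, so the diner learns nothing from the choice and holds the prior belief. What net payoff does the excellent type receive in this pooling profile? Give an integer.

19

Pooled price premium = 2/3·28 + 1/3·16 = 24.
excellent pays cost 5 for the prime location, so net payoff = 24 − 5 = 19.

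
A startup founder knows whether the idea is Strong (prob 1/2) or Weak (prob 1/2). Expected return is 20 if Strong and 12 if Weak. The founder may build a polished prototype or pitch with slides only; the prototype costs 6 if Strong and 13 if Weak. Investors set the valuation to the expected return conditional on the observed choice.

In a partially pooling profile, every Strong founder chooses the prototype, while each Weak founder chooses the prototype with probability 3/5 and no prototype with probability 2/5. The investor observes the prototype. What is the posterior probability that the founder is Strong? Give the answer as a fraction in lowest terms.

P(the prototype) = (1/2)·1 + (1/2)·(3/5) = 4/5.
By Bayes' rule, P(Strong | the prototype) = (1/2) / (4/5) = 5/8.

5/8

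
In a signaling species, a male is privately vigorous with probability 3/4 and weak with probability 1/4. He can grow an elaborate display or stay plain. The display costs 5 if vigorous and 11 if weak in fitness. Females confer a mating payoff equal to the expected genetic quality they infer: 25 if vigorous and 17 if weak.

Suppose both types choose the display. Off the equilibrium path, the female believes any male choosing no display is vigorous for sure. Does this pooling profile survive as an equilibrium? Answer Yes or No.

No

On path, the female holds the prior and pays 3/4·25 + 1/4·17 = 23. Off path (no display), believing vigorous, it pays 25.
vigorous: the display nets 23 − 5 = 18; no display nets 25. vigorous would deviate.
weak: the display nets 23 − 11 = 12; no display nets 25. weak would deviate.
A type deviates, so pooling fails.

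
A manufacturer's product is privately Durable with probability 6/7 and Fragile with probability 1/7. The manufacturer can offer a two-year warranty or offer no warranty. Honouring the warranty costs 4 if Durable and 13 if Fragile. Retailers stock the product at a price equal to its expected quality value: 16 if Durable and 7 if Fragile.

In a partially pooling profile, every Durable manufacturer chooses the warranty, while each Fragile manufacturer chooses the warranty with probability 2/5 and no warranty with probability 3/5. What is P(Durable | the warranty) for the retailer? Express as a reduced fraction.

15/16

P(the warranty) = (6/7)·1 + (1/7)·(2/5) = 32/35.
By Bayes' rule, P(Durable | the warranty) = (6/7) / (32/35) = 15/16.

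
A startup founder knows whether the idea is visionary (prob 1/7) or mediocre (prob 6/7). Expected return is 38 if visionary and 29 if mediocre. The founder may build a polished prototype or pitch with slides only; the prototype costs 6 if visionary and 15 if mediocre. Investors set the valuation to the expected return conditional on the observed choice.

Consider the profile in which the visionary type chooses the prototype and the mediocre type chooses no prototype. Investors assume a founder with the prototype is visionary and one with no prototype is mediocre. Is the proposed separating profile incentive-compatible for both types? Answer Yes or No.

Yes

Under these beliefs, the prototype earns valuation 38 and no prototype earns valuation 29.
visionary: the prototype nets 38 − 6 = 32; no prototype nets 29. visionary prefers the prototype.
mediocre: the prototype nets 38 − 15 = 23; no prototype nets 29. mediocre prefers no prototype.
Neither type deviates, so the separating profile is an equilibrium.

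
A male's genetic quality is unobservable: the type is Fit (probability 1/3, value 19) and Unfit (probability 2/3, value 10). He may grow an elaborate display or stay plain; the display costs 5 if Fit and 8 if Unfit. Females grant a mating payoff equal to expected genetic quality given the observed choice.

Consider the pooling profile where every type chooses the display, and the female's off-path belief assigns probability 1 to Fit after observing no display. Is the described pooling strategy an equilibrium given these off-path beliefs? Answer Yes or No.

On path, the female holds the prior and pays 1/3·19 + 2/3·10 = 13. Off path (no display), believing Fit, it pays 19.
Fit: the display nets 13 − 5 = 8; no display nets 19. Fit would deviate.
Unfit: the display nets 13 − 8 = 5; no display nets 19. Unfit would deviate.
A type deviates, so pooling fails.

No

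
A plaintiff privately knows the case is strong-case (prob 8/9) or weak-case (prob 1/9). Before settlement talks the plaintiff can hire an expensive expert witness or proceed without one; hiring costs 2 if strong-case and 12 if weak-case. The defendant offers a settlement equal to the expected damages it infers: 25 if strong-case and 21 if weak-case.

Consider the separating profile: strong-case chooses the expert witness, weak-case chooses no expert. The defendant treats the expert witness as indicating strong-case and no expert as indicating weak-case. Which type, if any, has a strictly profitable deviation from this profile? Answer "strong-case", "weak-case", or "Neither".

The expert witness pays 25; no expert pays 21.
strong-case: assigned the expert witness, nets 25 − 2 = 23; deviating to no expert nets 21.
weak-case: assigned no expert, nets 21; deviating to the expert witness nets 25 − 12 = 13.
Both types strictly prefer their assigned action; no profitable deviation.

Neither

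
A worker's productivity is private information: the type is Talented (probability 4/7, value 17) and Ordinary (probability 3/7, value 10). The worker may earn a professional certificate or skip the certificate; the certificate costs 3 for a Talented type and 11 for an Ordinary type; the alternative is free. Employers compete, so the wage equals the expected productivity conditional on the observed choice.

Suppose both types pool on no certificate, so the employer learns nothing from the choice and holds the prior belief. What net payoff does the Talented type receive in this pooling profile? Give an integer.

14

Pooled wage = 4/7·17 + 3/7·10 = 14.
Talented pays no cost for no certificate, so net payoff = 14.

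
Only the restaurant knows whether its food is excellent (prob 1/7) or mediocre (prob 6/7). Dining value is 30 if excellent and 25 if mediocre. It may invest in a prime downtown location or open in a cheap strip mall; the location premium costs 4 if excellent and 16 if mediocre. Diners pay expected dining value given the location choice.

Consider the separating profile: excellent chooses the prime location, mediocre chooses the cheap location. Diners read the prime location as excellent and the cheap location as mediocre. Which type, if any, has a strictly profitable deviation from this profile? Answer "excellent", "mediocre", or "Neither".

Neither

The prime location pays 30; the cheap location pays 25.
excellent: assigned the prime location, nets 30 − 4 = 26; deviating to the cheap location nets 25.
mediocre: assigned the cheap location, nets 25; deviating to the prime location nets 30 − 16 = 14.
Both types strictly prefer their assigned action; no profitable deviation.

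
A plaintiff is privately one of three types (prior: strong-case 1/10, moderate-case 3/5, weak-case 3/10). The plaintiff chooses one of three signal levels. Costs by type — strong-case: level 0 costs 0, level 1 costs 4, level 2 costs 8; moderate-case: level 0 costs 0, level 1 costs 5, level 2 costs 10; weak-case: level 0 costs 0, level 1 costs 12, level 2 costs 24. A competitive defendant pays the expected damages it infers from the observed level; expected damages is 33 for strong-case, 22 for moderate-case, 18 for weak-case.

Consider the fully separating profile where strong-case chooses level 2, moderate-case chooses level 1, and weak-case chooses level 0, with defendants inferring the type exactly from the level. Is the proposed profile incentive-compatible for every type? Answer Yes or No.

No

Separating settlements: level 2 → 33, level 1 → 22, level 0 → 18.
strong-case (assigned level 2): level 0: 18 − 0 = 18; level 1: 22 − 4 = 18; level 2: 33 − 8 = 25. strong-case stays.
moderate-case (assigned level 1): level 0: 18 − 0 = 18; level 1: 22 − 5 = 17; level 2: 33 − 10 = 23. moderate-case prefers level 2.
weak-case (assigned level 0): level 0: 18 − 0 = 18; level 1: 22 − 12 = 10; level 2: 33 − 24 = 9. weak-case stays.
At least one type deviates; the separating profile fails.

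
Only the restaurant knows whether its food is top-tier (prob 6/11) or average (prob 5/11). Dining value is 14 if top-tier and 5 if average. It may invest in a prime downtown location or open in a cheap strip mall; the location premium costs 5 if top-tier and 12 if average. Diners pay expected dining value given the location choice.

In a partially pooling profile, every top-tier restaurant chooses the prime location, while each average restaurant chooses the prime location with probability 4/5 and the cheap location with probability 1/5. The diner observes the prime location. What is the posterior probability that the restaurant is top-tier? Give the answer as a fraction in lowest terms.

P(the prime location) = (6/11)·1 + (5/11)·(4/5) = 10/11.
By Bayes' rule, P(top-tier | the prime location) = (6/11) / (10/11) = 3/5.

3/5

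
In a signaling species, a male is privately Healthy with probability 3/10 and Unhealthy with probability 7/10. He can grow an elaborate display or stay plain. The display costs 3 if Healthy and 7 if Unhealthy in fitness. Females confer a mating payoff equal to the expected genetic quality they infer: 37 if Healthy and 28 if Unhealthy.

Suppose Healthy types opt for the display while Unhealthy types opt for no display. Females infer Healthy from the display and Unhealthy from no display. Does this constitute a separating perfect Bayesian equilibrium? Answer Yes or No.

No

Under these beliefs, the display earns mating payoff 37 and no display earns mating payoff 28.
Healthy: the display nets 37 − 3 = 34; no display nets 28. Healthy prefers the display.
Unhealthy: the display nets 37 − 7 = 30; no display nets 28. Unhealthy would deviate to the display.
Unhealthy has a profitable deviation, so the profile is not an equilibrium.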